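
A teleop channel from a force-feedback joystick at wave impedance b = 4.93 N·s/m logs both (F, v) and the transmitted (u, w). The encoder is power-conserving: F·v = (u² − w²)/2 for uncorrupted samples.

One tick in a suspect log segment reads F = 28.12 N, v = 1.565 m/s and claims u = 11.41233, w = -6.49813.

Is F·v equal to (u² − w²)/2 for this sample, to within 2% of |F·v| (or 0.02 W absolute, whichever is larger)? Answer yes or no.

F·v = 28.12×1.565 = 44.00780 W.
(u² − w²)/2 = (130.24128 − 42.22569)/2 = 44.00779 W.
|Δ| = 0.00001;  2% of max(1, |F·v|) = 0.88016.

yes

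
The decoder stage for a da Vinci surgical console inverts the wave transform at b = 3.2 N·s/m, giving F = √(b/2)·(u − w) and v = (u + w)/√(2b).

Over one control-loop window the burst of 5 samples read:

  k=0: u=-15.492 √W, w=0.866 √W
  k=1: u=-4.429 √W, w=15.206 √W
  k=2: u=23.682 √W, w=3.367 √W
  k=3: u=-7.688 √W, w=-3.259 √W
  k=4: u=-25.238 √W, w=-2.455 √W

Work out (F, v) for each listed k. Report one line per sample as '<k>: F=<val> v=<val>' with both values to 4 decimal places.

k=0: u−w=-16.3580, u+w=-14.6260; √(b/2)=1.2649, √(2b)=2.5298; F=1.2649×(-16.358)=-20.6914, v=-14.6260/2.5298=-5.7814
k=1: u−w=-19.6350, u+w=10.7770; √(b/2)=1.2649, √(2b)=2.5298; F=1.2649×(-19.635)=-24.8365, v=10.7770/2.5298=4.2600
k=2: u−w=20.3150, u+w=27.0490; √(b/2)=1.2649, √(2b)=2.5298; F=1.2649×20.315=25.6967, v=27.0490/2.5298=10.6921
k=3: u−w=-4.4290, u+w=-10.9470; √(b/2)=1.2649, √(2b)=2.5298; F=1.2649×(-4.429)=-5.6023, v=-10.9470/2.5298=-4.3272
k=4: u−w=-22.7830, u+w=-27.6930; √(b/2)=1.2649, √(2b)=2.5298; F=1.2649×(-22.783)=-28.8185, v=-27.6930/2.5298=-10.9466

0: F=-20.6914 v=-5.7814
1: F=-24.8365 v=4.2600
2: F=25.6967 v=10.6921
3: F=-5.6023 v=-4.3272
4: F=-28.8185 v=-10.9466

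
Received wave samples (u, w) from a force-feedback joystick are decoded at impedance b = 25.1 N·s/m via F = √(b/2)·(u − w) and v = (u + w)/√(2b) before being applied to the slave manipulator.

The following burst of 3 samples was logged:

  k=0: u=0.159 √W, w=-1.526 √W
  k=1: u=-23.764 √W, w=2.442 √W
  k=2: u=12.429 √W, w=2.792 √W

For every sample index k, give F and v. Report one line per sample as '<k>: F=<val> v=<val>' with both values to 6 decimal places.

k=0: u−w=1.685000, u+w=-1.367000; √(b/2)=3.542598, √(2b)=7.085196; F=3.542598×1.685=5.969277, v=-1.367000/7.085196=-0.192938
k=1: u−w=-26.206000, u+w=-21.322000; √(b/2)=3.542598, √(2b)=7.085196; F=3.542598×(-26.206)=-92.837321, v=-21.322000/7.085196=-3.009373
k=2: u−w=9.637000, u+w=15.221000; √(b/2)=3.542598, √(2b)=7.085196; F=3.542598×9.637=34.140016, v=15.221000/7.085196=2.148282

0: F=5.969277 v=-0.192938
1: F=-92.837321 v=-3.009373
2: F=34.140016 v=2.148282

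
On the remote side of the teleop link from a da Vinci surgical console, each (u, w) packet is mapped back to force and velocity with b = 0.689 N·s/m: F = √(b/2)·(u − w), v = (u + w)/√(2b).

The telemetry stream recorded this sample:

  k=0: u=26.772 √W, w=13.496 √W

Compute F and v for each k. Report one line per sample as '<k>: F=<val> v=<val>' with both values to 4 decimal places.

0: F=7.7922 v=34.3033

k=0: u−w=13.2760, u+w=40.2680; √(b/2)=0.5869, √(2b)=1.1739; F=0.5869×13.276=7.7922, v=40.2680/1.1739=34.3033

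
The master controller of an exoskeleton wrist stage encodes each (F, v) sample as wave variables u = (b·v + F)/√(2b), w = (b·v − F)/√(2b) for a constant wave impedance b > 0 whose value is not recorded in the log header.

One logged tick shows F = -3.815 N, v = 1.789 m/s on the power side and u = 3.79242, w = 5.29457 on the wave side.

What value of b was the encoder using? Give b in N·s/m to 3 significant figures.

u + w = 9.0870;  u + w = √(2b)·v, so √(2b) = 9.0870/1.789 = 5.0794.
b = (√(2b))²/2 = 25.8000/2 = 12.9000.
(Check via u − w = 2F/√(2b): u − w = -1.5022, 2F/√(2b) = -1.5022.)

b = 12.9 N·s/m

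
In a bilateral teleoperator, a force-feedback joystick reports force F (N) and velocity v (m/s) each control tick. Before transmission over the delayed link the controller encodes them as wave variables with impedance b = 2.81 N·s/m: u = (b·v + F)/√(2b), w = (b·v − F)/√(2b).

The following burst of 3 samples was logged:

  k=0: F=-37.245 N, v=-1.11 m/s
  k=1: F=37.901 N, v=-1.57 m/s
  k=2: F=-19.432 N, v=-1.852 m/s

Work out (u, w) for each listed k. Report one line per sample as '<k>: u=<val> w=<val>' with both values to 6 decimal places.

k=0: b·v=2.81×(-1.11)=-3.119100; √(2b)=2.370654; u=(-3.119100+(-37.245))/2.370654=-17.026568, w=(-3.119100−(-37.245))/2.370654=14.395142
k=1: b·v=2.81×(-1.57)=-4.411700; √(2b)=2.370654; u=(-4.411700+37.901)/2.370654=14.126609, w=(-4.411700−37.901)/2.370654=-17.848535
k=2: b·v=2.81×(-1.852)=-5.204120; √(2b)=2.370654; u=(-5.204120+(-19.432))/2.370654=-10.392120, w=(-5.204120−(-19.432))/2.370654=6.001669

0: u=-17.026568 w=14.395142
1: u=14.126609 w=-17.848535
2: u=-10.392120 w=6.001669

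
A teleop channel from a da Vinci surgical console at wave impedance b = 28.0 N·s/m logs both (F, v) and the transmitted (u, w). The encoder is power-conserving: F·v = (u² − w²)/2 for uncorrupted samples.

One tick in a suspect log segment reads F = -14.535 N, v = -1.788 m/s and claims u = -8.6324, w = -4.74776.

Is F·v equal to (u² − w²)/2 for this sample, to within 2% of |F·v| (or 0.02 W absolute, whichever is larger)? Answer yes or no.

yes

F·v = (-14.535)×(-1.788) = 25.9886 W.
(u² − w²)/2 = (74.5183 − 22.5412)/2 = 25.9886 W.
|Δ| = 0.0000;  2% of max(1, |F·v|) = 0.5198.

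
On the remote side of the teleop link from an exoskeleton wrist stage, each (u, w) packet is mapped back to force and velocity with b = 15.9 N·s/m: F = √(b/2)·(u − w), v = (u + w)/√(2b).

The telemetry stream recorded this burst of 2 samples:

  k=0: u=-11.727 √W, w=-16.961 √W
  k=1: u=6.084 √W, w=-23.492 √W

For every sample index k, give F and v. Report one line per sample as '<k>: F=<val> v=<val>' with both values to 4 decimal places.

0: F=14.7577 v=-5.0873
1: F=83.3917 v=-3.0870

k=0: u−w=5.2340, u+w=-28.6880; √(b/2)=2.8196, √(2b)=5.6391; F=2.8196×5.234=14.7577, v=-28.6880/5.6391=-5.0873
k=1: u−w=29.5760, u+w=-17.4080; √(b/2)=2.8196, √(2b)=5.6391; F=2.8196×29.576=83.3917, v=-17.4080/5.6391=-3.0870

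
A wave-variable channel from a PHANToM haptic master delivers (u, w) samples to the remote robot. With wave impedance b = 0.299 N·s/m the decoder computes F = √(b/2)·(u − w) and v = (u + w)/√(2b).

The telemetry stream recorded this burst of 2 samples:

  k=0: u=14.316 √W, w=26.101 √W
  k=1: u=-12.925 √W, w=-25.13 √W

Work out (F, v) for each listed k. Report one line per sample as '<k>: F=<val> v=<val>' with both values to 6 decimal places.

0: F=-4.556697 v=52.265304
1: F=4.719091 v=-49.210880

k=0: u−w=-11.785000, u+w=40.417000; √(b/2)=0.386652, √(2b)=0.773305; F=0.386652×(-11.785)=-4.556697, v=40.417000/0.773305=52.265304
k=1: u−w=12.205000, u+w=-38.055000; √(b/2)=0.386652, √(2b)=0.773305; F=0.386652×12.205=4.719091, v=-38.055000/0.773305=-49.210880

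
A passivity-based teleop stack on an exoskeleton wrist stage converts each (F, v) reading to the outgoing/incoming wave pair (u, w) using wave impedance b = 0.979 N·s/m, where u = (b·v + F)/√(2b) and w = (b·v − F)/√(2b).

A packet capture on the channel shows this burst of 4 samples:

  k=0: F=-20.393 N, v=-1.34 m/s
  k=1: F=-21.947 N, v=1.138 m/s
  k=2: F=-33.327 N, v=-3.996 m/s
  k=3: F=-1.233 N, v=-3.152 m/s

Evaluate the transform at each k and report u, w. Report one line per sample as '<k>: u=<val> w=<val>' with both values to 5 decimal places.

k=0: b·v=0.979×(-1.34)=-1.31186; √(2b)=1.39929; u=(-1.31186+(-20.393))/1.39929=-15.51139, w=(-1.31186−(-20.393))/1.39929=13.63634
k=1: b·v=0.979×1.138=1.11410; √(2b)=1.39929; u=(1.11410+(-21.947))/1.39929=-14.88824, w=(1.11410−(-21.947))/1.39929=16.48063
k=2: b·v=0.979×(-3.996)=-3.91208; √(2b)=1.39929; u=(-3.91208+(-33.327))/1.39929=-26.61293, w=(-3.91208−(-33.327))/1.39929=21.02138
k=3: b·v=0.979×(-3.152)=-3.08581; √(2b)=1.39929; u=(-3.08581+(-1.233))/1.39929=-3.08644, w=(-3.08581−(-1.233))/1.39929=-1.32411

0: u=-15.51139 w=13.63634
1: u=-14.88824 w=16.48063
2: u=-26.61293 w=21.02138
3: u=-3.08644 w=-1.32411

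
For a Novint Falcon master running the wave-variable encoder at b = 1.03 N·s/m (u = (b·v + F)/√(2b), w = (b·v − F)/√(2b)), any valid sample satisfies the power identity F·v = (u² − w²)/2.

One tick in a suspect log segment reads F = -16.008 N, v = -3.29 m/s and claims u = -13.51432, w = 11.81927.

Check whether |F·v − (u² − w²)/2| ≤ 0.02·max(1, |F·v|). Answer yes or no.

no

F·v = (-16.008)×(-3.29) = 52.6663 W.
(u² − w²)/2 = (182.6368 − 139.6951)/2 = 21.4709 W.
|Δ| = 31.1955;  2% of max(1, |F·v|) = 1.0533.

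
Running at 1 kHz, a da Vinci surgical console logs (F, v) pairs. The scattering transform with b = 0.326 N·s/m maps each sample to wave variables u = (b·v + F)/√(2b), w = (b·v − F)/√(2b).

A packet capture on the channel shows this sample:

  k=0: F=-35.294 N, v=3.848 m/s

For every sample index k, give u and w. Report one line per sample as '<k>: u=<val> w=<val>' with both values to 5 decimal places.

k=0: b·v=0.326×3.848=1.25445; √(2b)=0.80747; u=(1.25445+(-35.294))/0.80747=-42.15606, w=(1.25445−(-35.294))/0.80747=45.26319

0: u=-42.15606 w=45.26319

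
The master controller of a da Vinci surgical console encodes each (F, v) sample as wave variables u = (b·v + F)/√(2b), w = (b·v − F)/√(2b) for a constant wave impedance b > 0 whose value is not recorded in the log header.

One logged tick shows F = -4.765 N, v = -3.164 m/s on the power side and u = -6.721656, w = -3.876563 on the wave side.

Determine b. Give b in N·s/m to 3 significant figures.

u + w = -10.598219;  u + w = √(2b)·v, so √(2b) = -10.598219/(-3.164) = 3.349627.
b = (√(2b))²/2 = 11.219999/2 = 5.610000.
(Check via u − w = 2F/√(2b): u − w = -2.845093, 2F/√(2b) = -2.845093.)

b = 5.61 N·s/m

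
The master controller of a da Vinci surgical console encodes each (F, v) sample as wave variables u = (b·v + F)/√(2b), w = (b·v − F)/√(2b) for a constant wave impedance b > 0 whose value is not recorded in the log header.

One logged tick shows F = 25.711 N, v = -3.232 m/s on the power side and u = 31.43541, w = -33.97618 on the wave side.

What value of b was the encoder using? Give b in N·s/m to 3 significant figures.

u + w = -2.54077;  u + w = √(2b)·v, so √(2b) = -2.54077/(-3.232) = 0.78613.
b = (√(2b))²/2 = 0.61800/2 = 0.30900.
(Check via u − w = 2F/√(2b): u − w = 65.41159, 2F/√(2b) = 65.41163.)

b = 0.309 N·s/m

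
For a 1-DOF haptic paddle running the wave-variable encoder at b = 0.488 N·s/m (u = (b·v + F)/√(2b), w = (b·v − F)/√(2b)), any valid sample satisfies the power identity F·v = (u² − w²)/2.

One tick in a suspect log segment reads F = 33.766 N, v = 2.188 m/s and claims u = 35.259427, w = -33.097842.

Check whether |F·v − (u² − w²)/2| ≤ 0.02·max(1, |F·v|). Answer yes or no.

F·v = 33.766×2.188 = 73.880008 W.
(u² − w²)/2 = (1243.227192 − 1095.467145)/2 = 73.880024 W.
|Δ| = 0.000016;  2% of max(1, |F·v|) = 1.477600.

yes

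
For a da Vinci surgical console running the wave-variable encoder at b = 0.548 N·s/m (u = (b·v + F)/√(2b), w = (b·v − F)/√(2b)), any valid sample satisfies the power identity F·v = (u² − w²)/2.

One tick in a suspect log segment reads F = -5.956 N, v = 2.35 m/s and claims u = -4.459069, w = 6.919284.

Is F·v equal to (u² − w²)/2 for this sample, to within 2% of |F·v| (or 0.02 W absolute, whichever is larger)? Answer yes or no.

F·v = (-5.956)×2.35 = -13.996600 W.
(u² − w²)/2 = (19.883296 − 47.876491)/2 = -13.996597 W.
|Δ| = 0.000003;  2% of max(1, |F·v|) = 0.279932.

yes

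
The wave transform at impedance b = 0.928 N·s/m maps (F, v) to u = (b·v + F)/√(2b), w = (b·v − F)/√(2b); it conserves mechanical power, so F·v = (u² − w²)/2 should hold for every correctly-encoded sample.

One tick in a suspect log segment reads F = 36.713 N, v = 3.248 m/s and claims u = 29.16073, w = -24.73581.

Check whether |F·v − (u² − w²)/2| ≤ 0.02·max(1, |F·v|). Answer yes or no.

yes

F·v = 36.713×3.248 = 119.2438 W.
(u² − w²)/2 = (850.3482 − 611.8603)/2 = 119.2439 W.
|Δ| = 0.0001;  2% of max(1, |F·v|) = 2.3849.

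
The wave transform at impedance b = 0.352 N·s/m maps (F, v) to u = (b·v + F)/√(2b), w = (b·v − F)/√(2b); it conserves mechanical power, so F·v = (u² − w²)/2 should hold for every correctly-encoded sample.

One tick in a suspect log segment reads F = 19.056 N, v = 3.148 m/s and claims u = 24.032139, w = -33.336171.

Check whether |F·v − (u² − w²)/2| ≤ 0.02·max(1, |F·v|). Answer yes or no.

no

F·v = 19.056×3.148 = 59.988288 W.
(u² − w²)/2 = (577.543705 − 1111.300297)/2 = -266.878296 W.
|Δ| = 326.866584;  2% of max(1, |F·v|) = 1.199766.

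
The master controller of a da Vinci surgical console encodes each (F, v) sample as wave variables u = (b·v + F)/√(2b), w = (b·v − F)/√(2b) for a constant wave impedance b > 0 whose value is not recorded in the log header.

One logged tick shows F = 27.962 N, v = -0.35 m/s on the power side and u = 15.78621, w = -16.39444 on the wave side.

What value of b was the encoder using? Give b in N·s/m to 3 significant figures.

u + w = -0.6082;  u + w = √(2b)·v, so √(2b) = -0.6082/(-0.35) = 1.7378.
b = (√(2b))²/2 = 3.0199/2 = 1.5100.
(Check via u − w = 2F/√(2b): u − w = 32.1806, 2F/√(2b) = 32.1809.)

b = 1.51 N·s/m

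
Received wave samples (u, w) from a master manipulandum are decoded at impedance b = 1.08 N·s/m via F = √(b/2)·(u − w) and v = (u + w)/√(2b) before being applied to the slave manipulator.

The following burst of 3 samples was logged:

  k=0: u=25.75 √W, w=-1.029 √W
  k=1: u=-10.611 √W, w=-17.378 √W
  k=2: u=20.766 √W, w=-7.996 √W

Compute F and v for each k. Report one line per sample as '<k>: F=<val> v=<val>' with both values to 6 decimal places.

0: F=19.678466 v=16.820510
1: F=4.972709 v=-19.044102
2: F=21.135667 v=8.688884

k=0: u−w=26.779000, u+w=24.721000; √(b/2)=0.734847, √(2b)=1.469694; F=0.734847×26.779=19.678466, v=24.721000/1.469694=16.820510
k=1: u−w=6.767000, u+w=-27.989000; √(b/2)=0.734847, √(2b)=1.469694; F=0.734847×6.767=4.972709, v=-27.989000/1.469694=-19.044102
k=2: u−w=28.762000, u+w=12.770000; √(b/2)=0.734847, √(2b)=1.469694; F=0.734847×28.762=21.135667, v=12.770000/1.469694=8.688884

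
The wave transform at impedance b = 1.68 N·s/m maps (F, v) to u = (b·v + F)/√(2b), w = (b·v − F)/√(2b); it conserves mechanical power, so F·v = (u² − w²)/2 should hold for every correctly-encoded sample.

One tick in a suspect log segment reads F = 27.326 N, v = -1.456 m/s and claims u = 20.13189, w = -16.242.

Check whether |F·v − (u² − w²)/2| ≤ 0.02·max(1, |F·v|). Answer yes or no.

no

F·v = 27.326×(-1.456) = -39.7867 W.
(u² − w²)/2 = (405.2930 − 263.8026)/2 = 70.7452 W.
|Δ| = 110.5319;  2% of max(1, |F·v|) = 0.7957.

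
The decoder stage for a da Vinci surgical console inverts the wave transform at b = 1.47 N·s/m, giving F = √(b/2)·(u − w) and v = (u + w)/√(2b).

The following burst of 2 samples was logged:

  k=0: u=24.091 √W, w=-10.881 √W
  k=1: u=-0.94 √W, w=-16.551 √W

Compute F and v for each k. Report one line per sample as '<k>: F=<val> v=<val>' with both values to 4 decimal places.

k=0: u−w=34.9720, u+w=13.2100; √(b/2)=0.8573, √(2b)=1.7146; F=0.8573×34.972=29.9822, v=13.2100/1.7146=7.7042
k=1: u−w=15.6110, u+w=-17.4910; √(b/2)=0.8573, √(2b)=1.7146; F=0.8573×15.611=13.3836, v=-17.4910/1.7146=-10.2010

0: F=29.9822 v=7.7042
1: F=13.3836 v=-10.2010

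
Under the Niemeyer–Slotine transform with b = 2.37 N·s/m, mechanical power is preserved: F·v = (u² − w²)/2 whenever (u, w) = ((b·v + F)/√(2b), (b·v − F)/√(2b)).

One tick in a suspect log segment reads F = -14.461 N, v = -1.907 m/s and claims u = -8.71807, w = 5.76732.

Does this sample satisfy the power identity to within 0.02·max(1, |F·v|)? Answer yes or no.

no

F·v = (-14.461)×(-1.907) = 27.5771 W.
(u² − w²)/2 = (76.0047 − 33.2620)/2 = 21.3714 W.
|Δ| = 6.2057;  2% of max(1, |F·v|) = 0.5515.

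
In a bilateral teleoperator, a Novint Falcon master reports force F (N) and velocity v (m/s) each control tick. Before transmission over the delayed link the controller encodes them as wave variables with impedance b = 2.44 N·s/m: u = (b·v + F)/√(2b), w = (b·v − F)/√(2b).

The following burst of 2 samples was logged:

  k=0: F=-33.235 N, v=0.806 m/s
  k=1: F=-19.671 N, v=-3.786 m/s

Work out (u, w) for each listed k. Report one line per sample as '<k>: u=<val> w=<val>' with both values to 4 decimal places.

0: u=-14.1545 w=15.9350
1: u=-13.0864 w=4.7229

k=0: b·v=2.44×0.806=1.9666; √(2b)=2.2091; u=(1.9666+(-33.235))/2.2091=-14.1545, w=(1.9666−(-33.235))/2.2091=15.9350
k=1: b·v=2.44×(-3.786)=-9.2378; √(2b)=2.2091; u=(-9.2378+(-19.671))/2.2091=-13.0864, w=(-9.2378−(-19.671))/2.2091=4.7229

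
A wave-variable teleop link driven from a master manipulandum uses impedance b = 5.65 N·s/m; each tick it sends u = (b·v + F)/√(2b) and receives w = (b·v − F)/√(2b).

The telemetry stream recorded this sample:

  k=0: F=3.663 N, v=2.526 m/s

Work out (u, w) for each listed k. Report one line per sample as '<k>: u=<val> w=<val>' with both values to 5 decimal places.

0: u=5.33531 w=3.15596

k=0: b·v=5.65×2.526=14.27190; √(2b)=3.36155; u=(14.27190+3.663)/3.36155=5.33531, w=(14.27190−3.663)/3.36155=3.15596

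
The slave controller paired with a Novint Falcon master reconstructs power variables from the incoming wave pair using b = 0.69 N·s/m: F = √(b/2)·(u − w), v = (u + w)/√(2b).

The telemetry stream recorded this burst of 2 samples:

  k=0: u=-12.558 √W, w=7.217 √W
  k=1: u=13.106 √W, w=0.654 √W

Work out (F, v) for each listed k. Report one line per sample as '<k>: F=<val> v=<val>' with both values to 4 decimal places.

0: F=-11.6152 v=-4.5466
1: F=7.3139 v=11.7133

k=0: u−w=-19.7750, u+w=-5.3410; √(b/2)=0.5874, √(2b)=1.1747; F=0.5874×(-19.775)=-11.6152, v=-5.3410/1.1747=-4.5466
k=1: u−w=12.4520, u+w=13.7600; √(b/2)=0.5874, √(2b)=1.1747; F=0.5874×12.452=7.3139, v=13.7600/1.1747=11.7133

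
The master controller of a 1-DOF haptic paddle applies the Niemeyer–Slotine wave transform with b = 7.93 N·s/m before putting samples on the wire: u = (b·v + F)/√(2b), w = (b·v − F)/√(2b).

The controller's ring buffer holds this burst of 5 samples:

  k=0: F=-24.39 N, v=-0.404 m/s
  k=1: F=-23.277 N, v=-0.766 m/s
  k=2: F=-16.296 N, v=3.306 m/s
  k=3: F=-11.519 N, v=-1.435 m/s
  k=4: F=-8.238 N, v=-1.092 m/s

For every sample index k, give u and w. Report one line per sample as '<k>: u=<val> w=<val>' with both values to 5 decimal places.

k=0: b·v=7.93×(-0.404)=-3.20372; √(2b)=3.98246; u=(-3.20372+(-24.39))/3.98246=-6.92881, w=(-3.20372−(-24.39))/3.98246=5.31990
k=1: b·v=7.93×(-0.766)=-6.07438; √(2b)=3.98246; u=(-6.07438+(-23.277))/3.98246=-7.37016, w=(-6.07438−(-23.277))/3.98246=4.31959
k=2: b·v=7.93×3.306=26.21658; √(2b)=3.98246; u=(26.21658+(-16.296))/3.98246=2.49107, w=(26.21658−(-16.296))/3.98246=10.67495
k=3: b·v=7.93×(-1.435)=-11.37955; √(2b)=3.98246; u=(-11.37955+(-11.519))/3.98246=-5.74985, w=(-11.37955−(-11.519))/3.98246=0.03502
k=4: b·v=7.93×(-1.092)=-8.65956; √(2b)=3.98246; u=(-8.65956+(-8.238))/3.98246=-4.24299, w=(-8.65956−(-8.238))/3.98246=-0.10585

0: u=-6.92881 w=5.31990
1: u=-7.37016 w=4.31959
2: u=2.49107 w=10.67495
3: u=-5.74985 w=0.03502
4: u=-4.24299 w=-0.10585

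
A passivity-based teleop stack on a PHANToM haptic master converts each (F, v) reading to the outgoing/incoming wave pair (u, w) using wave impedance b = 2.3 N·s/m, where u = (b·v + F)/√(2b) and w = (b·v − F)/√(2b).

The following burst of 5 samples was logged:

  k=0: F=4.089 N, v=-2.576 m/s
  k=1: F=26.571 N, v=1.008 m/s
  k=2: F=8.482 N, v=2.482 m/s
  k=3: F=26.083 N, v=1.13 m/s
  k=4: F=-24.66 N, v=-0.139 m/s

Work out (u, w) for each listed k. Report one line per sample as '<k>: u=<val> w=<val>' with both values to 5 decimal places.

k=0: b·v=2.3×(-2.576)=-5.92480; √(2b)=2.14476; u=(-5.92480+4.089)/2.14476=-0.85595, w=(-5.92480−4.089)/2.14476=-4.66896
k=1: b·v=2.3×1.008=2.31840; √(2b)=2.14476; u=(2.31840+26.571)/2.14476=13.46975, w=(2.31840−26.571)/2.14476=-11.30783
k=2: b·v=2.3×2.482=5.70860; √(2b)=2.14476; u=(5.70860+8.482)/2.14476=6.61640, w=(5.70860−8.482)/2.14476=-1.29310
k=3: b·v=2.3×1.13=2.59900; √(2b)=2.14476; u=(2.59900+26.083)/2.14476=13.37305, w=(2.59900−26.083)/2.14476=-10.94947
k=4: b·v=2.3×(-0.139)=-0.31970; √(2b)=2.14476; u=(-0.31970+(-24.66))/2.14476=-11.64685, w=(-0.31970−(-24.66))/2.14476=11.34872

0: u=-0.85595 w=-4.66896
1: u=13.46975 w=-11.30783
2: u=6.61640 w=-1.29310
3: u=13.37305 w=-10.94947
4: u=-11.64685 w=11.34872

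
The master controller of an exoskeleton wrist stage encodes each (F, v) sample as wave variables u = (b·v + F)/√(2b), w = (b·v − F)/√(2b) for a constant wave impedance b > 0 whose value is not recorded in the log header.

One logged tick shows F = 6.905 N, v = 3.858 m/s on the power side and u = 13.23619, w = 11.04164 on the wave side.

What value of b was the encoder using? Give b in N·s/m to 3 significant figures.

b = 19.8 N·s/m

u + w = 24.27783;  u + w = √(2b)·v, so √(2b) = 24.27783/3.858 = 6.29285.
b = (√(2b))²/2 = 39.60001/2 = 19.80000.
(Check via u − w = 2F/√(2b): u − w = 2.19455, 2F/√(2b) = 2.19455.)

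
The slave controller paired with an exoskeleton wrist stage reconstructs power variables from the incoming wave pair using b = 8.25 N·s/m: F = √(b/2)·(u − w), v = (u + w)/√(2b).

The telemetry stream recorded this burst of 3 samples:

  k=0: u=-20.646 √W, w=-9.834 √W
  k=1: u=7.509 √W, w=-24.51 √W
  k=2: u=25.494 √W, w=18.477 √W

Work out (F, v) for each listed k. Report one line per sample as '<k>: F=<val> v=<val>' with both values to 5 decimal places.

k=0: u−w=-10.81200, u+w=-30.48000; √(b/2)=2.03101, √(2b)=4.06202; F=2.03101×(-10.812)=-21.95928, v=-30.48000/4.06202=-7.50366
k=1: u−w=32.01900, u+w=-17.00100; √(b/2)=2.03101, √(2b)=4.06202; F=2.03101×32.019=65.03090, v=-17.00100/4.06202=-4.18536
k=2: u−w=7.01700, u+w=43.97100; √(b/2)=2.03101, √(2b)=4.06202; F=2.03101×7.017=14.25159, v=43.97100/4.06202=10.82491

0: F=-21.95928 v=-7.50366
1: F=65.03090 v=-4.18536
2: F=14.25159 v=10.82491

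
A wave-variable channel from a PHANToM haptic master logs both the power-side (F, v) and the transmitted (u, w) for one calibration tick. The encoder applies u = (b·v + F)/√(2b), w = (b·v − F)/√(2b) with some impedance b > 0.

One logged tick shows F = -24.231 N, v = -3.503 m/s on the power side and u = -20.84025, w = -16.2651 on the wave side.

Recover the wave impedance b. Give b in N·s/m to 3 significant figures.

b = 56.1 N·s/m

u + w = -37.10535;  u + w = √(2b)·v, so √(2b) = -37.10535/(-3.503) = 10.59245.
b = (√(2b))²/2 = 112.19998/2 = 56.09999.
(Check via u − w = 2F/√(2b): u − w = -4.57515, 2F/√(2b) = -4.57515.)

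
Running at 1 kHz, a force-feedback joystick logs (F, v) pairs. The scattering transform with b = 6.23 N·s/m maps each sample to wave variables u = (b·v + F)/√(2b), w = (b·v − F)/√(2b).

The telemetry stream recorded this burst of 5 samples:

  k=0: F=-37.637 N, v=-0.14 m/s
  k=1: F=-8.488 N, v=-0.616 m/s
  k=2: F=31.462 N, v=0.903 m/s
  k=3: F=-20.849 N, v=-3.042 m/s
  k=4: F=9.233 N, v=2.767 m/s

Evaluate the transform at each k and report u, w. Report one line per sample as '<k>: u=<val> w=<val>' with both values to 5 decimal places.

k=0: b·v=6.23×(-0.14)=-0.87220; √(2b)=3.52987; u=(-0.87220+(-37.637))/3.52987=-10.90952, w=(-0.87220−(-37.637))/3.52987=10.41533
k=1: b·v=6.23×(-0.616)=-3.83768; √(2b)=3.52987; u=(-3.83768+(-8.488))/3.52987=-3.49182, w=(-3.83768−(-8.488))/3.52987=1.31742
k=2: b·v=6.23×0.903=5.62569; √(2b)=3.52987; u=(5.62569+31.462)/3.52987=10.50681, w=(5.62569−31.462)/3.52987=-7.31933
k=3: b·v=6.23×(-3.042)=-18.95166; √(2b)=3.52987; u=(-18.95166+(-20.849))/3.52987=-11.27538, w=(-18.95166−(-20.849))/3.52987=0.53751
k=4: b·v=6.23×2.767=17.23841; √(2b)=3.52987; u=(17.23841+9.233)/3.52987=7.49925, w=(17.23841−9.233)/3.52987=2.26790

0: u=-10.90952 w=10.41533
1: u=-3.49182 w=1.31742
2: u=10.50681 w=-7.31933
3: u=-11.27538 w=0.53751
4: u=7.49925 w=2.26790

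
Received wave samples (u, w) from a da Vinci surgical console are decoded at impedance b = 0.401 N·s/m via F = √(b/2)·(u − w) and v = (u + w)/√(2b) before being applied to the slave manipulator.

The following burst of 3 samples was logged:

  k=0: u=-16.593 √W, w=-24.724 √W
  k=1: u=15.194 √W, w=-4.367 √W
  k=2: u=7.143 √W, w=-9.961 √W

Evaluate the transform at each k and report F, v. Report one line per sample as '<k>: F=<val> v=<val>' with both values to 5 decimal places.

k=0: u−w=8.13100, u+w=-41.31700; √(b/2)=0.44777, √(2b)=0.89554; F=0.44777×8.131=3.64084, v=-41.31700/0.89554=-46.13618
k=1: u−w=19.56100, u+w=10.82700; √(b/2)=0.44777, √(2b)=0.89554; F=0.44777×19.561=8.75887, v=10.82700/0.89554=12.08985
k=2: u−w=17.10400, u+w=-2.81800; √(b/2)=0.44777, √(2b)=0.89554; F=0.44777×17.104=7.65870, v=-2.81800/0.89554=-3.14669

0: F=3.64084 v=-46.13618
1: F=8.75887 v=12.08985
2: F=7.65870 v=-3.14669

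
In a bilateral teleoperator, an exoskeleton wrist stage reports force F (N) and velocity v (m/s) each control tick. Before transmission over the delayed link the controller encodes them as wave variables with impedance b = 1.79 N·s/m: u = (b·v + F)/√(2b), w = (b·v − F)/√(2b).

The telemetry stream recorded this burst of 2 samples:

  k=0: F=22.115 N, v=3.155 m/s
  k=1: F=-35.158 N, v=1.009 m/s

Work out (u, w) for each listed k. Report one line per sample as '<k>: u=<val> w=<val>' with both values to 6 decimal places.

0: u=14.672911 w=-8.703371
1: u=-17.627022 w=19.536139

k=0: b·v=1.79×3.155=5.647450; √(2b)=1.892089; u=(5.647450+22.115)/1.892089=14.672911, w=(5.647450−22.115)/1.892089=-8.703371
k=1: b·v=1.79×1.009=1.806110; √(2b)=1.892089; u=(1.806110+(-35.158))/1.892089=-17.627022, w=(1.806110−(-35.158))/1.892089=19.536139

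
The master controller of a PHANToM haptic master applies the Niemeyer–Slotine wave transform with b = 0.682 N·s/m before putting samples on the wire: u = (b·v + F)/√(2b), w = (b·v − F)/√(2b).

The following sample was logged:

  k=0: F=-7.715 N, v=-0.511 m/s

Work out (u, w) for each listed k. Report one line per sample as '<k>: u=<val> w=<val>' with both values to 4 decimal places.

0: u=-6.9043 w=6.3075

k=0: b·v=0.682×(-0.511)=-0.3485; √(2b)=1.1679; u=(-0.3485+(-7.715))/1.1679=-6.9043, w=(-0.3485−(-7.715))/1.1679=6.3075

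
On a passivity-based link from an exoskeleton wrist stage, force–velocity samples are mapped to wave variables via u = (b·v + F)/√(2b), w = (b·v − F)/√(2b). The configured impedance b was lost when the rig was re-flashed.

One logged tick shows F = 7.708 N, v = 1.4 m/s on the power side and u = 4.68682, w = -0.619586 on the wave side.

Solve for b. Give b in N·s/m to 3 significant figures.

b = 4.22 N·s/m

u + w = 4.067234;  u + w = √(2b)·v, so √(2b) = 4.067234/1.4 = 2.905167.
b = (√(2b))²/2 = 8.439996/2 = 4.219998.
(Check via u − w = 2F/√(2b): u − w = 5.306406, 2F/√(2b) = 5.306407.)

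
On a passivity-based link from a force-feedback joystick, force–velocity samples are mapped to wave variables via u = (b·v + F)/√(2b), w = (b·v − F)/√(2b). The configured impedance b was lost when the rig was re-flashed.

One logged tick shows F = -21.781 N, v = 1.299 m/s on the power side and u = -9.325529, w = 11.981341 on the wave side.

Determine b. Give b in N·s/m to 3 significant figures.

b = 2.09 N·s/m

u + w = 2.655812;  u + w = √(2b)·v, so √(2b) = 2.655812/1.299 = 2.044505.
b = (√(2b))²/2 = 4.180001/2 = 2.090000.
(Check via u − w = 2F/√(2b): u − w = -21.306870, 2F/√(2b) = -21.306869.)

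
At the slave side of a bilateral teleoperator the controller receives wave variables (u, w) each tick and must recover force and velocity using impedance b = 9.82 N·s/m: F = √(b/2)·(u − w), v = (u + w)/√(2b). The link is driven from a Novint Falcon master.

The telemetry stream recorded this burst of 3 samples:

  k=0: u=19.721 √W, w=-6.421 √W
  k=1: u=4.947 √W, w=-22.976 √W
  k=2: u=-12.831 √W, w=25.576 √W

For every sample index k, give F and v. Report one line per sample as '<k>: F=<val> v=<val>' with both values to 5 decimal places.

k=0: u−w=26.14200, u+w=13.30000; √(b/2)=2.21585, √(2b)=4.43170; F=2.21585×26.142=57.92680, v=13.30000/4.43170=3.00110
k=1: u−w=27.92300, u+w=-18.02900; √(b/2)=2.21585, √(2b)=4.43170; F=2.21585×27.923=61.87323, v=-18.02900/4.43170=-4.06819
k=2: u−w=-38.40700, u+w=12.74500; √(b/2)=2.21585, √(2b)=4.43170; F=2.21585×(-38.407)=-85.10423, v=12.74500/4.43170=2.87587

0: F=57.92680 v=3.00110
1: F=61.87323 v=-4.06819
2: F=-85.10423 v=2.87587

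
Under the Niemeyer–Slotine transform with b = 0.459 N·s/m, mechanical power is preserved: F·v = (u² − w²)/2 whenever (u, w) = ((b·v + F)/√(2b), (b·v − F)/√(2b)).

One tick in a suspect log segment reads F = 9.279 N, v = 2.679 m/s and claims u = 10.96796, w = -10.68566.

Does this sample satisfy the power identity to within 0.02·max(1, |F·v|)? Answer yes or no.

no

F·v = 9.279×2.679 = 24.8584 W.
(u² − w²)/2 = (120.2961 − 114.1833)/2 = 3.0564 W.
|Δ| = 21.8020;  2% of max(1, |F·v|) = 0.4972.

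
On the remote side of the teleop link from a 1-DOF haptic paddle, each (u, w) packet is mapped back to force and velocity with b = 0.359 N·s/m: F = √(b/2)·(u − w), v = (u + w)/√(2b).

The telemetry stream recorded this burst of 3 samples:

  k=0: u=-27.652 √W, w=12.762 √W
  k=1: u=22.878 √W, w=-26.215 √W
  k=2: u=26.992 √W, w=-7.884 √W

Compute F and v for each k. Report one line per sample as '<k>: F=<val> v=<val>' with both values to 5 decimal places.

0: F=-17.12238 v=-17.57246
1: F=20.79945 v=-3.93817
2: F=14.77607 v=22.55034

k=0: u−w=-40.41400, u+w=-14.89000; √(b/2)=0.42367, √(2b)=0.84735; F=0.42367×(-40.414)=-17.12238, v=-14.89000/0.84735=-17.57246
k=1: u−w=49.09300, u+w=-3.33700; √(b/2)=0.42367, √(2b)=0.84735; F=0.42367×49.093=20.79945, v=-3.33700/0.84735=-3.93817
k=2: u−w=34.87600, u+w=19.10800; √(b/2)=0.42367, √(2b)=0.84735; F=0.42367×34.876=14.77607, v=19.10800/0.84735=22.55034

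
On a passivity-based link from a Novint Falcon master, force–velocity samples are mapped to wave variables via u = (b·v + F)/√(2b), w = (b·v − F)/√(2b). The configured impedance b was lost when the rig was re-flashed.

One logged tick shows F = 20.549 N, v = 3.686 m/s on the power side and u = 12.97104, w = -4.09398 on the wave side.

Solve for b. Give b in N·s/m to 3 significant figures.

u + w = 8.8771;  u + w = √(2b)·v, so √(2b) = 8.8771/3.686 = 2.4083.
b = (√(2b))²/2 = 5.8000/2 = 2.9000.
(Check via u − w = 2F/√(2b): u − w = 17.0650, 2F/√(2b) = 17.0650.)

b = 2.9 N·s/m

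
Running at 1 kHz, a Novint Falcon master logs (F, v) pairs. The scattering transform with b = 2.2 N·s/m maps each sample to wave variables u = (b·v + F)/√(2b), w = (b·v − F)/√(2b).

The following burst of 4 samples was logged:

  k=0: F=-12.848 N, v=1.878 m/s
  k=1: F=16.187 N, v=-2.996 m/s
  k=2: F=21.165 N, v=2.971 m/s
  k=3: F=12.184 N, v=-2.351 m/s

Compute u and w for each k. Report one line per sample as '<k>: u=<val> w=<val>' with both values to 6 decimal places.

k=0: b·v=2.2×1.878=4.131600; √(2b)=2.097618; u=(4.131600+(-12.848))/2.097618=-4.155381, w=(4.131600−(-12.848))/2.097618=8.094707
k=1: b·v=2.2×(-2.996)=-6.591200; √(2b)=2.097618; u=(-6.591200+16.187)/2.097618=4.574618, w=(-6.591200−16.187)/2.097618=-10.859081
k=2: b·v=2.2×2.971=6.536200; √(2b)=2.097618; u=(6.536200+21.165)/2.097618=13.206029, w=(6.536200−21.165)/2.097618=-6.974007
k=3: b·v=2.2×(-2.351)=-5.172200; √(2b)=2.097618; u=(-5.172200+12.184)/2.097618=3.342744, w=(-5.172200−12.184)/2.097618=-8.274244

0: u=-4.155381 w=8.094707
1: u=4.574618 w=-10.859081
2: u=13.206029 w=-6.974007
3: u=3.342744 w=-8.274244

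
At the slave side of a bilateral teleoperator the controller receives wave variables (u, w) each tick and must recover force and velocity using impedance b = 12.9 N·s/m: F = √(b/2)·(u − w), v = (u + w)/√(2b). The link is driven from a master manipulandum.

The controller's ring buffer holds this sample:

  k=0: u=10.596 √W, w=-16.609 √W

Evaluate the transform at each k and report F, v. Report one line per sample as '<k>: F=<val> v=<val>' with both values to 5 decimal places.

0: F=69.09213 v=-1.18381

k=0: u−w=27.20500, u+w=-6.01300; √(b/2)=2.53969, √(2b)=5.07937; F=2.53969×27.205=69.09213, v=-6.01300/5.07937=-1.18381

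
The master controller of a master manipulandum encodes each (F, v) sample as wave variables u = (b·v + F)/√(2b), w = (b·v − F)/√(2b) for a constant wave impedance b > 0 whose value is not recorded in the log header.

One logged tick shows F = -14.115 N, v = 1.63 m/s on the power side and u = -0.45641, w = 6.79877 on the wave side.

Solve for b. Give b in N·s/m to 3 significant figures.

u + w = 6.3424;  u + w = √(2b)·v, so √(2b) = 6.3424/1.63 = 3.8910.
b = (√(2b))²/2 = 15.1400/2 = 7.5700.
(Check via u − w = 2F/√(2b): u − w = -7.2552, 2F/√(2b) = -7.2552.)

b = 7.57 N·s/m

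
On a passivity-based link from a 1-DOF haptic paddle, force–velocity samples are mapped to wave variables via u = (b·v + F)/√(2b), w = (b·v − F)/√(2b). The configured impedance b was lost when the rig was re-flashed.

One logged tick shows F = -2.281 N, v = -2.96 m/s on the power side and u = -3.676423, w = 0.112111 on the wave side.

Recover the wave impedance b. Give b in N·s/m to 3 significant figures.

u + w = -3.564312;  u + w = √(2b)·v, so √(2b) = -3.564312/(-2.96) = 1.204159.
b = (√(2b))²/2 = 1.450000/2 = 0.725000.
(Check via u − w = 2F/√(2b): u − w = -3.788534, 2F/√(2b) = -3.788535.)

b = 0.725 N·s/m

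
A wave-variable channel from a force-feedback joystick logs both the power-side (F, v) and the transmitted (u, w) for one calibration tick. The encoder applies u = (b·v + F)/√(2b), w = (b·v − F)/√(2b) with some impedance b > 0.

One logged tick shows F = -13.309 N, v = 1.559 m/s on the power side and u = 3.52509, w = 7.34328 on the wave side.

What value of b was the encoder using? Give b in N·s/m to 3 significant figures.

u + w = 10.8684;  u + w = √(2b)·v, so √(2b) = 10.8684/1.559 = 6.9714.
b = (√(2b))²/2 = 48.6000/2 = 24.3000.
(Check via u − w = 2F/√(2b): u − w = -3.8182, 2F/√(2b) = -3.8182.)

b = 24.3 N·s/m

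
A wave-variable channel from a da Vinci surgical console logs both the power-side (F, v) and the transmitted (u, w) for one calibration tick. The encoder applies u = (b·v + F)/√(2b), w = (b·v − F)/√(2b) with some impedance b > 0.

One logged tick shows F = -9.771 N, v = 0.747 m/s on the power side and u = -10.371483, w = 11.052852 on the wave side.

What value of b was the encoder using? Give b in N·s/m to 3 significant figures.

u + w = 0.681369;  u + w = √(2b)·v, so √(2b) = 0.681369/0.747 = 0.912141.
b = (√(2b))²/2 = 0.832000/2 = 0.416000.
(Check via u − w = 2F/√(2b): u − w = -21.424335, 2F/√(2b) = -21.424330.)

b = 0.416 N·s/m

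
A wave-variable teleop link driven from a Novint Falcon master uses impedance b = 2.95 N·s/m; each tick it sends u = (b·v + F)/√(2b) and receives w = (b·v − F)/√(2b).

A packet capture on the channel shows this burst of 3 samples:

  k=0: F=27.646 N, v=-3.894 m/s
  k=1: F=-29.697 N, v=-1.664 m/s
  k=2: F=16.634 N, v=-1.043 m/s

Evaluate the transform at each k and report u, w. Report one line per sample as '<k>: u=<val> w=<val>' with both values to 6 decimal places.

0: u=6.652432 w=-16.110925
1: u=-14.246982 w=10.205140
2: u=5.581390 w=-8.114829

k=0: b·v=2.95×(-3.894)=-11.487300; √(2b)=2.428992; u=(-11.487300+27.646)/2.428992=6.652432, w=(-11.487300−27.646)/2.428992=-16.110925
k=1: b·v=2.95×(-1.664)=-4.908800; √(2b)=2.428992; u=(-4.908800+(-29.697))/2.428992=-14.246982, w=(-4.908800−(-29.697))/2.428992=10.205140
k=2: b·v=2.95×(-1.043)=-3.076850; √(2b)=2.428992; u=(-3.076850+16.634)/2.428992=5.581390, w=(-3.076850−16.634)/2.428992=-8.114829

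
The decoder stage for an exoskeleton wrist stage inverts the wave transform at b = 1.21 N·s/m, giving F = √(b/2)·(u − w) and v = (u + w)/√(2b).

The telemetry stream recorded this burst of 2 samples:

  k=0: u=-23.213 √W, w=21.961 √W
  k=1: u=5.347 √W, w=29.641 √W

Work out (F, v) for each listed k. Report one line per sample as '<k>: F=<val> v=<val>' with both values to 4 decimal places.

0: F=-35.1371 v=-0.8048
1: F=-18.8963 v=22.4911

k=0: u−w=-45.1740, u+w=-1.2520; √(b/2)=0.7778, √(2b)=1.5556; F=0.7778×(-45.174)=-35.1371, v=-1.2520/1.5556=-0.8048
k=1: u−w=-24.2940, u+w=34.9880; √(b/2)=0.7778, √(2b)=1.5556; F=0.7778×(-24.294)=-18.8963, v=34.9880/1.5556=22.4911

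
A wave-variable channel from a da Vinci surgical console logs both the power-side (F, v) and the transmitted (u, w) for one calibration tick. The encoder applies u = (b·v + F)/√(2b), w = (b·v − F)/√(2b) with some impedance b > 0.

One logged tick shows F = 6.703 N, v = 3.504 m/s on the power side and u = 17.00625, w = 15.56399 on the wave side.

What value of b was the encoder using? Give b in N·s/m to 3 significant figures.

b = 43.2 N·s/m

u + w = 32.57024;  u + w = √(2b)·v, so √(2b) = 32.57024/3.504 = 9.29516.
b = (√(2b))²/2 = 86.40000/2 = 43.20000.
(Check via u − w = 2F/√(2b): u − w = 1.44226, 2F/√(2b) = 1.44226.)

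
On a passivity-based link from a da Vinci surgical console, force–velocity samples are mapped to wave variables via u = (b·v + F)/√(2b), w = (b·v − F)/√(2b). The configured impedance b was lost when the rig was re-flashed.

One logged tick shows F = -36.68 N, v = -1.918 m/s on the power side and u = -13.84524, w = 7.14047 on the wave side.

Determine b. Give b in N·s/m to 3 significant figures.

u + w = -6.70477;  u + w = √(2b)·v, so √(2b) = -6.70477/(-1.918) = 3.49571.
b = (√(2b))²/2 = 12.21998/2 = 6.10999.
(Check via u − w = 2F/√(2b): u − w = -20.98571, 2F/√(2b) = -20.98573.)

b = 6.11 N·s/m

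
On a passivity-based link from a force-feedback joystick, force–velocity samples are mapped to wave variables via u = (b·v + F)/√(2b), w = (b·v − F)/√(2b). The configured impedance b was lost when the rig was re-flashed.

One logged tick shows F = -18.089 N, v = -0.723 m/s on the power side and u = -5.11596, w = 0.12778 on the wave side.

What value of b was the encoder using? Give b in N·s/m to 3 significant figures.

b = 23.8 N·s/m

u + w = -4.98818;  u + w = √(2b)·v, so √(2b) = -4.98818/(-0.723) = 6.89928.
b = (√(2b))²/2 = 47.60008/2 = 23.80004.
(Check via u − w = 2F/√(2b): u − w = -5.24374, 2F/√(2b) = -5.24373.)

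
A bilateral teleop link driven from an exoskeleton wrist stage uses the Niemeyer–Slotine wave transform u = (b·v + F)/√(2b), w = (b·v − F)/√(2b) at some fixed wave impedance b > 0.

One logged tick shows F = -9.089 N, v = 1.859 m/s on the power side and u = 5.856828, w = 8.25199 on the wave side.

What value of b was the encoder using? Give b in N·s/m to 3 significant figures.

b = 28.8 N·s/m

u + w = 14.108818;  u + w = √(2b)·v, so √(2b) = 14.108818/1.859 = 7.589466.
b = (√(2b))²/2 = 57.600000/2 = 28.800000.
(Check via u − w = 2F/√(2b): u − w = -2.395162, 2F/√(2b) = -2.395162.)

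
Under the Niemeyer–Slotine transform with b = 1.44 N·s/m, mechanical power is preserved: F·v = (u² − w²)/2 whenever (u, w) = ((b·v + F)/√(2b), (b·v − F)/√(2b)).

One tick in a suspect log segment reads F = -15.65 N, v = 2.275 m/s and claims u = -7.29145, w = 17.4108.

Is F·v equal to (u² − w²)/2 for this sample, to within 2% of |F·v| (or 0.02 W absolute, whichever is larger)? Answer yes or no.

no

F·v = (-15.65)×2.275 = -35.60375 W.
(u² − w²)/2 = (53.16524 − 303.13596)/2 = -124.98536 W.
|Δ| = 89.38161;  2% of max(1, |F·v|) = 0.71208.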